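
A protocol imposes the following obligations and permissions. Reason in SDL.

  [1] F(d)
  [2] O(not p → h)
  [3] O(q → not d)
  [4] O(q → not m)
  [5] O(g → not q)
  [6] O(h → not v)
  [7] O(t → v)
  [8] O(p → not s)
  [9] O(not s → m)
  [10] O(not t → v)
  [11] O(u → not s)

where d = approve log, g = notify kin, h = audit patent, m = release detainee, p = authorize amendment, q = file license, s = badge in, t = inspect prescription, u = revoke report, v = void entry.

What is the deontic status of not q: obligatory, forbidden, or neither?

Obligatory

Premises 7 and 10 are O(t → v) and O(not t → v); every ideal world satisfies t or not t, so in either case v holds — hence O(v).
Premise 6 is O(h → not v); contrapositively O(v → not h). Since O(v) holds, K gives O(not h).
Premise 2, O(not p → h), contraposes to O(not h → p); with O(not h) we get O(p).
From O(p) and premise 8, O(p → not s), we obtain O(not s).
Applying K to premise 9 (O(not s → m)) and O(not s) yields O(m).
Premise 4, O(q → not m), contraposes to O(m → not q); with O(m) we get O(not q).
Premises 1, 3, 5, 11 do not contribute to this derivation.
Hence not q is obligatory.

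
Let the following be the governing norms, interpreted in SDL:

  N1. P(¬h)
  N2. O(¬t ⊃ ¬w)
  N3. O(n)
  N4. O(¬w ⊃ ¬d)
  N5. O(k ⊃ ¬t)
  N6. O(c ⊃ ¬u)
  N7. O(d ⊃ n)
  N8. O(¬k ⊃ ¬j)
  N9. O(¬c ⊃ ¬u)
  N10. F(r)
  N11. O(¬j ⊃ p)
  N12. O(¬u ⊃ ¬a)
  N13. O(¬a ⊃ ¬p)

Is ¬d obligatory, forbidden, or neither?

Premises 9 and 6 cover both cases: O(¬c ⊃ ¬u) and O(c ⊃ ¬u). Since ¬c ∨ c is a tautology, O(¬u) follows.
Applying K to premise 12 (O(¬u ⊃ ¬a)) and O(¬u) yields O(¬a).
With premise 13, O(¬a ⊃ ¬p), the K-axiom yields O(¬p).
The contrapositive of premise 11 (O(¬j ⊃ p)) is O(¬p ⊃ j), and O(¬p) is already established, so O(j).
Premise 8, O(¬k ⊃ ¬j), contraposes to O(j ⊃ k); with O(j) we get O(k).
With premise 5, O(k ⊃ ¬t), the K-axiom yields O(¬t).
With premise 2, O(¬t ⊃ ¬w), the K-axiom yields O(¬w).
Applying K to premise 4 (O(¬w ⊃ ¬d)) and O(¬w) yields O(¬d).
Premises 1, 3, 7, 10 do not contribute to this derivation.
Hence ¬d is obligatory.

Obligatory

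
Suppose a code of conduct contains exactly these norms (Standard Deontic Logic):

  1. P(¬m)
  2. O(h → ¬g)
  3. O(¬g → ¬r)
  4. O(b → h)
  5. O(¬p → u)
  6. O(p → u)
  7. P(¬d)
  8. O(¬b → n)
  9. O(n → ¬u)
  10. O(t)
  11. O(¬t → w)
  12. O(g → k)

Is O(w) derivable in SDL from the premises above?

No

Premise 11 is O(¬t → w), but O(¬t) is not derivable from the premises, so it does not yield O(w).
No other premise forces O(w). An ideal world satisfying every premise can still have w false, so O(w) is not derivable.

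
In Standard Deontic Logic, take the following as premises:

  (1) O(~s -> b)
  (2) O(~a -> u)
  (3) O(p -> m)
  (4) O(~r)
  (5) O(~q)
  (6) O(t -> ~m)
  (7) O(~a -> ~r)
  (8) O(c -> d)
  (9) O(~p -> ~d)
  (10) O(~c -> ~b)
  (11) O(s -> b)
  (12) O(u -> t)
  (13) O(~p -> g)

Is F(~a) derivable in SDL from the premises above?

Yes

Premises 11 and 1 cover both cases: O(s -> b) and O(~s -> b). Since s ∨ ~s is a tautology, O(b) follows.
Premise 10 is O(~c -> ~b); contrapositively O(b -> c). Since O(b) holds, K gives O(c).
Premise 8 is O(c -> d); since O(c), deontic closure gives O(d).
Premise 9 is O(~p -> ~d); contrapositively O(d -> p). Since O(d) holds, K gives O(p).
From O(p) and premise 3, O(p -> m), we obtain O(m).
Premise 6, O(t -> ~m), contraposes to O(m -> ~t); with O(m) we get O(~t).
Premise 12, O(u -> t), contraposes to O(~t -> ~u); with O(~t) we get O(~u).
Premise 2 is O(~a -> u); contrapositively O(~u -> a). Since O(~u) holds, K gives O(a).
Premises 4, 5, 7, 13 do not contribute to this derivation.
So O(a) holds, i.e. F(~a). The claim follows.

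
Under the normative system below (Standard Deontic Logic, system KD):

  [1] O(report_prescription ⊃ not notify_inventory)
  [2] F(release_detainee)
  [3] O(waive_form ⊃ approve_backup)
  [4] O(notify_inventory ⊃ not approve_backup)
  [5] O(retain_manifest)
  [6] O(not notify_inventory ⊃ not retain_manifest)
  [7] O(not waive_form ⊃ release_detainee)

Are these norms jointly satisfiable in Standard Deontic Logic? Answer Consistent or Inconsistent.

F(release_detainee) at premise 2 means O(not release_detainee).
Premise 7 is O(not waive_form ⊃ release_detainee); contrapositively O(not release_detainee ⊃ waive_form). Since O(not release_detainee) holds, K gives O(waive_form).
With premise 3, O(waive_form ⊃ approve_backup), the K-axiom yields O(approve_backup).
Premise 4, O(notify_inventory ⊃ not approve_backup), contraposes to O(approve_backup ⊃ not notify_inventory); with O(approve_backup) we get O(not notify_inventory).
With premise 6, O(not notify_inventory ⊃ not retain_manifest), the K-axiom yields O(not retain_manifest).
But premise 5 directly asserts O(retain_manifest).
We now have both O(not retain_manifest) and O(retain_manifest) — retain_manifest is simultaneously obligatory and forbidden, violating the D-axiom.

Inconsistent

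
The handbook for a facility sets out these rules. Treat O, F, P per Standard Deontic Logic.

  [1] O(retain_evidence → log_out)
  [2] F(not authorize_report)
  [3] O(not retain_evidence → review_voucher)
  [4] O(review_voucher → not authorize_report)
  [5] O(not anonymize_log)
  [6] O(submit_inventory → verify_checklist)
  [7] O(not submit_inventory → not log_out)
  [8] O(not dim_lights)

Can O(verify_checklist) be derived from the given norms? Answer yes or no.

Premise 2, F(not authorize_report), is equivalent to O(authorize_report).
The contrapositive of premise 4 (O(review_voucher → not authorize_report)) is O(authorize_report → not review_voucher), and O(authorize_report) is already established, so O(not review_voucher).
The contrapositive of premise 3 (O(not retain_evidence → review_voucher)) is O(not review_voucher → retain_evidence), and O(not review_voucher) is already established, so O(retain_evidence).
With premise 1, O(retain_evidence → log_out), the K-axiom yields O(log_out).
Premise 7 is O(not submit_inventory → not log_out); contrapositively O(log_out → submit_inventory). Since O(log_out) holds, K gives O(submit_inventory).
With premise 6, O(submit_inventory → verify_checklist), the K-axiom yields O(verify_checklist).
Premises 5, 8 do not contribute to this derivation.
So O(verify_checklist) follows.

Yes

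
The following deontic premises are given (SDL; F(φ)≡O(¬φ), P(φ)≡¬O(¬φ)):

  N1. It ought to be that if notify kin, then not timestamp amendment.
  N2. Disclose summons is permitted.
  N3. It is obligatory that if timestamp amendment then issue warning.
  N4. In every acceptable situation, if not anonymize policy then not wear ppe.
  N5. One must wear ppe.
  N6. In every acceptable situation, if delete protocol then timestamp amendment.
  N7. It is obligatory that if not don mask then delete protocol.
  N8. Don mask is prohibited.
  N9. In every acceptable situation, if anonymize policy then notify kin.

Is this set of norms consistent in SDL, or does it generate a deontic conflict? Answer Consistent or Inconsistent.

Premise 5 states O(wear_ppe) outright.
Premise 4 is O(¬anonymize_policy → ¬wear_ppe); contrapositively O(wear_ppe → anonymize_policy). Since O(wear_ppe) holds, K gives O(anonymize_policy).
With premise 9, O(anonymize_policy → notify_kin), the K-axiom yields O(notify_kin).
Premise 1 is O(notify_kin → ¬timestamp_amendment); since O(notify_kin), deontic closure gives O(¬timestamp_amendment).
The contrapositive of premise 6 (O(delete_protocol → timestamp_amendment)) is O(¬timestamp_amendment → ¬delete_protocol), and O(¬timestamp_amendment) is already established, so O(¬delete_protocol).
Premise 7 is O(¬don_mask → delete_protocol); contrapositively O(¬delete_protocol → don_mask). Since O(¬delete_protocol) holds, K gives O(don_mask).
But premise 8, F(don_mask), means O(¬don_mask).
We now have both O(don_mask) and O(¬don_mask) — don_mask is simultaneously obligatory and forbidden, violating the D-axiom.

Inconsistent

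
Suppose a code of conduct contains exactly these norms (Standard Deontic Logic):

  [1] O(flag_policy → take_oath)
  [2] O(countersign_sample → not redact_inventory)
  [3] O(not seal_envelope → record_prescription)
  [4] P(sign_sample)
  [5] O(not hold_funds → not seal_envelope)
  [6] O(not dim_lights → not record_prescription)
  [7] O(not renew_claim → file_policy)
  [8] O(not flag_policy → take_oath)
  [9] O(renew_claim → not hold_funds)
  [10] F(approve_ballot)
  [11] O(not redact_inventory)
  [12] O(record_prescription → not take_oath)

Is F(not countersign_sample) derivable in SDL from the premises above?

No

Premise 2 is O(countersign_sample → not redact_inventory); even if O(not redact_inventory) held, inferring O(countersign_sample) would be affirming the consequent — invalid.
No other premise forces O(countersign_sample). An ideal world satisfying every premise can still have not countersign_sample true, so F(not countersign_sample) is not derivable.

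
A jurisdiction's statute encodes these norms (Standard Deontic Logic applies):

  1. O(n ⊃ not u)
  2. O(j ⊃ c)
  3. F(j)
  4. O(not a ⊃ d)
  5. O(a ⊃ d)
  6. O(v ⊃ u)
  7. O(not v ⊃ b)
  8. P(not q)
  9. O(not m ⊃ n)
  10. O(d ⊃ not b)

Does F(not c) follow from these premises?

No

Premise 2 is O(j ⊃ c), but O(j) is not derivable from the premises, so it does not yield O(c).
No other premise forces O(c). An ideal world satisfying every premise can still have not c true, so F(not c) is not derivable.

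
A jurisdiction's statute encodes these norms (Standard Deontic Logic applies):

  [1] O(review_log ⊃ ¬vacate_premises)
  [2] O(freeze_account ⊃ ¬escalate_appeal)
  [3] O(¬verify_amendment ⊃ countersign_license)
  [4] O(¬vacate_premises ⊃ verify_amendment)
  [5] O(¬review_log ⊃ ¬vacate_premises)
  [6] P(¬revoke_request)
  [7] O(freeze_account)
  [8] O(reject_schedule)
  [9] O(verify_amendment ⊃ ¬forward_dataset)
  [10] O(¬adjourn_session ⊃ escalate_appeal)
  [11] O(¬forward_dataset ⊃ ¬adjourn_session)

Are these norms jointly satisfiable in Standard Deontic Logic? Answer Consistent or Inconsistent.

Inconsistent

Premises 5 and 1 are O(¬review_log ⊃ ¬vacate_premises) and O(review_log ⊃ ¬vacate_premises); every ideal world satisfies ¬review_log or review_log, so in either case ¬vacate_premises holds — hence O(¬vacate_premises).
With premise 4, O(¬vacate_premises ⊃ verify_amendment), the K-axiom yields O(verify_amendment).
With premise 9, O(verify_amendment ⊃ ¬forward_dataset), the K-axiom yields O(¬forward_dataset).
Premise 11 is O(¬forward_dataset ⊃ ¬adjourn_session); since O(¬forward_dataset), deontic closure gives O(¬adjourn_session).
Applying K to premise 10 (O(¬adjourn_session ⊃ escalate_appeal)) and O(¬adjourn_session) yields O(escalate_appeal).
Premise 2 is O(freeze_account ⊃ ¬escalate_appeal); contrapositively O(escalate_appeal ⊃ ¬freeze_account). Since O(escalate_appeal) holds, K gives O(¬freeze_account).
But premise 7 directly asserts O(freeze_account).
We now have both O(¬freeze_account) and O(freeze_account) — freeze_account is simultaneously obligatory and forbidden, violating the D-axiom.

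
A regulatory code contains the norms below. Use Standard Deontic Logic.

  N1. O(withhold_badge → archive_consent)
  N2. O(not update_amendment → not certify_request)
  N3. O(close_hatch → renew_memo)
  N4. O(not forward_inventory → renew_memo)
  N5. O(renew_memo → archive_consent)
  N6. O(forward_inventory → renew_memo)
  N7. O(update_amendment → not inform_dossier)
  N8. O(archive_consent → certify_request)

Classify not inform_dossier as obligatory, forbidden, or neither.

Obligatory

By case analysis on forward_inventory: premise 6 gives O(forward_inventory → renew_memo) and premise 4 gives O(not forward_inventory → renew_memo), so O(renew_memo) either way.
From O(renew_memo) and premise 5, O(renew_memo → archive_consent), we obtain O(archive_consent).
From O(archive_consent) and premise 8, O(archive_consent → certify_request), we obtain O(certify_request).
Premise 2 is O(not update_amendment → not certify_request); contrapositively O(certify_request → update_amendment). Since O(certify_request) holds, K gives O(update_amendment).
From O(update_amendment) and premise 7, O(update_amendment → not inform_dossier), we obtain O(not inform_dossier).
Premises 1, 3 do not contribute to this derivation.
Hence not inform_dossier is obligatory.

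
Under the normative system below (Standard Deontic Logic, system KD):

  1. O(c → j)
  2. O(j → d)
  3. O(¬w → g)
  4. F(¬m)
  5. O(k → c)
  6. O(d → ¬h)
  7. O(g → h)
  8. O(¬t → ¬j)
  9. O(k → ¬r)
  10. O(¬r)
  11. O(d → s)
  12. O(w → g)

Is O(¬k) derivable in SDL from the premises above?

Premises 12 and 3 are O(w → g) and O(¬w → g); every ideal world satisfies w or ¬w, so in either case g holds — hence O(g).
From O(g) and premise 7, O(g → h), we obtain O(h).
The contrapositive of premise 6 (O(d → ¬h)) is O(h → ¬d), and O(h) is already established, so O(¬d).
Premise 2 is O(j → d); contrapositively O(¬d → ¬j). Since O(¬d) holds, K gives O(¬j).
Premise 1, O(c → j), contraposes to O(¬j → ¬c); with O(¬j) we get O(¬c).
Premise 5, O(k → c), contraposes to O(¬c → ¬k); with O(¬c) we get O(¬k).
Premises 4, 8, 9, 10, 11 do not contribute to this derivation.
So O(¬k) follows.

Yes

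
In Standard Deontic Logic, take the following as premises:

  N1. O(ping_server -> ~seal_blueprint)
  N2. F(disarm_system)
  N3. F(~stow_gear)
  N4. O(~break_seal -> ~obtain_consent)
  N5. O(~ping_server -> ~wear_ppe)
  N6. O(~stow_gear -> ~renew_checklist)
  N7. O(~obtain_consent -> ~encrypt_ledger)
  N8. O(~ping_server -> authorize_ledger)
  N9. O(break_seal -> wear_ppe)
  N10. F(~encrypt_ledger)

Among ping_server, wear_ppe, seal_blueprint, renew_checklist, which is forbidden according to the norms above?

F(~encrypt_ledger) at premise 10 means O(encrypt_ledger).
Premise 7 is O(~obtain_consent -> ~encrypt_ledger); contrapositively O(encrypt_ledger -> obtain_consent). Since O(encrypt_ledger) holds, K gives O(obtain_consent).
Premise 4 is O(~break_seal -> ~obtain_consent); contrapositively O(obtain_consent -> break_seal). Since O(obtain_consent) holds, K gives O(break_seal).
With premise 9, O(break_seal -> wear_ppe), the K-axiom yields O(wear_ppe).
The contrapositive of premise 5 (O(~ping_server -> ~wear_ppe)) is O(wear_ppe -> ping_server), and O(wear_ppe) is already established, so O(ping_server).
Premise 1 is O(ping_server -> ~seal_blueprint); since O(ping_server), deontic closure gives O(~seal_blueprint).
So O(~seal_blueprint) holds, i.e. seal_blueprint is forbidden. None of the other listed options is forbidden under the premises.

seal_blueprint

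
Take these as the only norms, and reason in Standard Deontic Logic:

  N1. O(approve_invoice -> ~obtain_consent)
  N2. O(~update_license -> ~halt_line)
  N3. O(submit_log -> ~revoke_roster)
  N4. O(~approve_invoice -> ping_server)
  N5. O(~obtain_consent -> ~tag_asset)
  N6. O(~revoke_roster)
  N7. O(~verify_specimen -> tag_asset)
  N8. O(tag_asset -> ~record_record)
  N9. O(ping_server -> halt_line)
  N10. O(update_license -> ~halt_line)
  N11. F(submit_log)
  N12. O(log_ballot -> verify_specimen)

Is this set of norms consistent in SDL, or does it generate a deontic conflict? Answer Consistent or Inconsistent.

Consistent

Premise 3 is O(submit_log -> ~revoke_roster); even if O(~revoke_roster) held, inferring O(submit_log) would be affirming the consequent — invalid.
So O(submit_log) is not derivable, and the apparent clash with O(~submit_log) does not arise.
A world satisfying every obligation exists (e.g. approve_invoice=true, halt_line=false, log_ballot=false, obtain_consent=false, ping_server=false, record_record=false, revoke_roster=false, submit_log=false, tag_asset=false, update_license=false, verify_specimen=true); no atom is both obligatory and forbidden, so the set is consistent.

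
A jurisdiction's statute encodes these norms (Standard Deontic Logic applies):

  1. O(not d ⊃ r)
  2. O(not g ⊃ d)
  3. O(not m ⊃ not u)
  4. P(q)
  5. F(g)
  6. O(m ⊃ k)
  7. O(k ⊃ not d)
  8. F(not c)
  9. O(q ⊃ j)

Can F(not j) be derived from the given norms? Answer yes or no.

No

Premise 9 is O(q ⊃ j), but O(q) is not derivable from the premises (the permission P(q) asserts only not O(not q), not O(q)), so it does not yield O(j).
No other premise forces O(j). An ideal world satisfying every premise can still have not j true, so F(not j) is not derivable.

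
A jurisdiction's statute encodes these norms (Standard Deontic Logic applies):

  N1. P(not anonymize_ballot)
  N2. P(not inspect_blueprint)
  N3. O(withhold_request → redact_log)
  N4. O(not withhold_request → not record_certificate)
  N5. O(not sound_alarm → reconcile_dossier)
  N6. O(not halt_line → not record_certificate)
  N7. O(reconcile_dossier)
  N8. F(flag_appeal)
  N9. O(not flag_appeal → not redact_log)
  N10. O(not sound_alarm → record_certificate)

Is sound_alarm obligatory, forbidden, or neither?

Premise 8 is F(flag_appeal), i.e. O(not flag_appeal).
Premise 9 is O(not flag_appeal → not redact_log); since O(not flag_appeal), deontic closure gives O(not redact_log).
Premise 3, O(withhold_request → redact_log), contraposes to O(not redact_log → not withhold_request); with O(not redact_log) we get O(not withhold_request).
With premise 4, O(not withhold_request → not record_certificate), the K-axiom yields O(not record_certificate).
Premise 10 is O(not sound_alarm → record_certificate); contrapositively O(not record_certificate → sound_alarm). Since O(not record_certificate) holds, K gives O(sound_alarm).
Premises 1, 2, 5, 6, 7 do not contribute to this derivation.
Hence sound_alarm is obligatory.

Obligatory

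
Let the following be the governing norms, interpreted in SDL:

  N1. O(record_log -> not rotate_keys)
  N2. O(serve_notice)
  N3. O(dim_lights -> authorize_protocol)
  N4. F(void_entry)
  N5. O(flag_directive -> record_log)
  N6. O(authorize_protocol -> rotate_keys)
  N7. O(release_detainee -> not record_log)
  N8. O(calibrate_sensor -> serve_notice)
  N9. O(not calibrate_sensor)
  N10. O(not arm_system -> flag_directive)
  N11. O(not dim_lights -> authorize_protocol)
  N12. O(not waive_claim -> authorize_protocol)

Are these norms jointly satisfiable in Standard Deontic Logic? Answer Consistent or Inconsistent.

Premise 8 is O(calibrate_sensor -> serve_notice); even if O(serve_notice) held, inferring O(calibrate_sensor) would be affirming the consequent — invalid.
So O(calibrate_sensor) is not derivable, and the apparent clash with O(not calibrate_sensor) does not arise.
A world satisfying every obligation exists (e.g. arm_system=true, authorize_protocol=true, calibrate_sensor=false, dim_lights=false, flag_directive=false, record_log=false, release_detainee=false, rotate_keys=true, serve_notice=true, void_entry=false, waive_claim=false); no atom is both obligatory and forbidden, so the set is consistent.

Consistent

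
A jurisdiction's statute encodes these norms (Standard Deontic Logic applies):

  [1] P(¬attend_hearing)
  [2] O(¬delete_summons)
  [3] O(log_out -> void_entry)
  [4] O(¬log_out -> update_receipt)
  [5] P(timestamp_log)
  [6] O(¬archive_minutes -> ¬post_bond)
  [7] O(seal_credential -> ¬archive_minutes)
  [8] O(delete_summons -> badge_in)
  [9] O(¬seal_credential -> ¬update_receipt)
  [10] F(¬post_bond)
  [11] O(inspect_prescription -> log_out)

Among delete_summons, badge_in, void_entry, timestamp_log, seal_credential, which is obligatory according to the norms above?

void_entry

F(¬post_bond) at premise 10 means O(post_bond).
Premise 6, O(¬archive_minutes -> ¬post_bond), contraposes to O(post_bond -> archive_minutes); with O(post_bond) we get O(archive_minutes).
Premise 7 is O(seal_credential -> ¬archive_minutes); contrapositively O(archive_minutes -> ¬seal_credential). Since O(archive_minutes) holds, K gives O(¬seal_credential).
From O(¬seal_credential) and premise 9, O(¬seal_credential -> ¬update_receipt), we obtain O(¬update_receipt).
Premise 4 is O(¬log_out -> update_receipt); contrapositively O(¬update_receipt -> log_out). Since O(¬update_receipt) holds, K gives O(log_out).
Premise 3 is O(log_out -> void_entry); since O(log_out), deontic closure gives O(void_entry).
So O(void_entry) holds — void_entry is obligatory. None of the other listed options is made obligatory by any chain of premises.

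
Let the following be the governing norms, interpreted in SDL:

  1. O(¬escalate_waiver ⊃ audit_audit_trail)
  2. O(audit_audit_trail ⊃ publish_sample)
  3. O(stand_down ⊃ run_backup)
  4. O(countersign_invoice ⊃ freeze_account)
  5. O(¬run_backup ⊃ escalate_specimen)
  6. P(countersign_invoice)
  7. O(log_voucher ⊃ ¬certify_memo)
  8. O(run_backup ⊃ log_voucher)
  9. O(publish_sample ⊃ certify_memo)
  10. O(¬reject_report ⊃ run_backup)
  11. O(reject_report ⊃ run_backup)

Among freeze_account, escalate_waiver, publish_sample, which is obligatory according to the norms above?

escalate_waiver

By case analysis on ¬reject_report: premise 10 gives O(¬reject_report ⊃ run_backup) and premise 11 gives O(reject_report ⊃ run_backup), so O(run_backup) either way.
Premise 8 is O(run_backup ⊃ log_voucher); since O(run_backup), deontic closure gives O(log_voucher).
Applying K to premise 7 (O(log_voucher ⊃ ¬certify_memo)) and O(log_voucher) yields O(¬certify_memo).
Premise 9 is O(publish_sample ⊃ certify_memo); contrapositively O(¬certify_memo ⊃ ¬publish_sample). Since O(¬certify_memo) holds, K gives O(¬publish_sample).
Premise 2 is O(audit_audit_trail ⊃ publish_sample); contrapositively O(¬publish_sample ⊃ ¬audit_audit_trail). Since O(¬publish_sample) holds, K gives O(¬audit_audit_trail).
Premise 1, O(¬escalate_waiver ⊃ audit_audit_trail), contraposes to O(¬audit_audit_trail ⊃ escalate_waiver); with O(¬audit_audit_trail) we get O(escalate_waiver).
So O(escalate_waiver) holds — escalate_waiver is obligatory. None of the other listed options is made obligatory by any chain of premises.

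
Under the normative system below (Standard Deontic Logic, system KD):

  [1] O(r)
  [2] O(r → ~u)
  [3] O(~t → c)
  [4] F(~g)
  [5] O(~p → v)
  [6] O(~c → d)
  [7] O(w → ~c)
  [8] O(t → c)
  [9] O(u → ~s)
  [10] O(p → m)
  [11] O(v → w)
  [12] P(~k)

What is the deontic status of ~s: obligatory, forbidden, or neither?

Premise 9 is O(u → ~s), but O(u) is not derivable from the premises, so it does not yield O(~s).
No premise or chain of K-axiom applications forces O(~s), and none forces O(s). So ~s is neither obligatory nor forbidden under these norms.

Neither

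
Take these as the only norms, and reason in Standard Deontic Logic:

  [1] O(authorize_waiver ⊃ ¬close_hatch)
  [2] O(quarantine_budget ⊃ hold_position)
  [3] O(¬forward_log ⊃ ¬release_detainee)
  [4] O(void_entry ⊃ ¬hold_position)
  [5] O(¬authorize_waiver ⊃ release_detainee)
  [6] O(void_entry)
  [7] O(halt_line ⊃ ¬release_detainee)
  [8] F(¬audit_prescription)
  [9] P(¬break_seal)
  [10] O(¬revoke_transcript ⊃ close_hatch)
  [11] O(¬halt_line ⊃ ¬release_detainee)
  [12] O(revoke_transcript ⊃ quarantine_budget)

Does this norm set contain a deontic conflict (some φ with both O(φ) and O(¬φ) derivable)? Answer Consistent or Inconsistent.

By case analysis on ¬halt_line: premise 11 gives O(¬halt_line ⊃ ¬release_detainee) and premise 7 gives O(halt_line ⊃ ¬release_detainee), so O(¬release_detainee) either way.
Premise 5, O(¬authorize_waiver ⊃ release_detainee), contraposes to O(¬release_detainee ⊃ authorize_waiver); with O(¬release_detainee) we get O(authorize_waiver).
From O(authorize_waiver) and premise 1, O(authorize_waiver ⊃ ¬close_hatch), we obtain O(¬close_hatch).
Premise 10, O(¬revoke_transcript ⊃ close_hatch), contraposes to O(¬close_hatch ⊃ revoke_transcript); with O(¬close_hatch) we get O(revoke_transcript).
Applying K to premise 12 (O(revoke_transcript ⊃ quarantine_budget)) and O(revoke_transcript) yields O(quarantine_budget).
Applying K to premise 2 (O(quarantine_budget ⊃ hold_position)) and O(quarantine_budget) yields O(hold_position).
The contrapositive of premise 4 (O(void_entry ⊃ ¬hold_position)) is O(hold_position ⊃ ¬void_entry), and O(hold_position) is already established, so O(¬void_entry).
However, premise 6 gives O(void_entry).
We now have both O(¬void_entry) and O(void_entry) — void_entry is simultaneously obligatory and forbidden, violating the D-axiom.

Inconsistent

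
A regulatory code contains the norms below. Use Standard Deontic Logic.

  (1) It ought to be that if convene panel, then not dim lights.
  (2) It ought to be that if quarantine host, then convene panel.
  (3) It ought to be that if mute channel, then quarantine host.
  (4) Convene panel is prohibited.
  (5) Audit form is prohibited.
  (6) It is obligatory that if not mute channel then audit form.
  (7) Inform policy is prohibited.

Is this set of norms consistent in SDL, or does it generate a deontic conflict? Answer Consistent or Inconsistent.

Inconsistent

Premise 4, F(convene_panel), is equivalent to O(¬convene_panel).
Premise 2, O(quarantine_host → convene_panel), contraposes to O(¬convene_panel → ¬quarantine_host); with O(¬convene_panel) we get O(¬quarantine_host).
Premise 3, O(mute_channel → quarantine_host), contraposes to O(¬quarantine_host → ¬mute_channel); with O(¬quarantine_host) we get O(¬mute_channel).
From O(¬mute_channel) and premise 6, O(¬mute_channel → audit_form), we obtain O(audit_form).
Yet premise 5 is F(audit_form), i.e. O(¬audit_form).
We now have both O(audit_form) and O(¬audit_form) — audit_form is simultaneously obligatory and forbidden, violating the D-axiom.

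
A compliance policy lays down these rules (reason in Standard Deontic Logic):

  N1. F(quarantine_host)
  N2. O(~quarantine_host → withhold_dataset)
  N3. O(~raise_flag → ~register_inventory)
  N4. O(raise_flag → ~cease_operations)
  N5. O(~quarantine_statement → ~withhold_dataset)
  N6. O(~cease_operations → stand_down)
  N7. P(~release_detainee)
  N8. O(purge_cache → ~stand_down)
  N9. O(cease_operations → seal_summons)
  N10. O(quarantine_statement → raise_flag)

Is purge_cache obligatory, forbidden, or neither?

Forbidden

Premise 1, F(quarantine_host), is equivalent to O(~quarantine_host).
Applying K to premise 2 (O(~quarantine_host → withhold_dataset)) and O(~quarantine_host) yields O(withhold_dataset).
Premise 5, O(~quarantine_statement → ~withhold_dataset), contraposes to O(withhold_dataset → quarantine_statement); with O(withhold_dataset) we get O(quarantine_statement).
From O(quarantine_statement) and premise 10, O(quarantine_statement → raise_flag), we obtain O(raise_flag).
Applying K to premise 4 (O(raise_flag → ~cease_operations)) and O(raise_flag) yields O(~cease_operations).
Applying K to premise 6 (O(~cease_operations → stand_down)) and O(~cease_operations) yields O(stand_down).
Premise 8, O(purge_cache → ~stand_down), contraposes to O(stand_down → ~purge_cache); with O(stand_down) we get O(~purge_cache).
Premises 3, 7, 9 do not contribute to this derivation.
Thus O(~purge_cache), which is F(purge_cache): purge_cache is forbidden.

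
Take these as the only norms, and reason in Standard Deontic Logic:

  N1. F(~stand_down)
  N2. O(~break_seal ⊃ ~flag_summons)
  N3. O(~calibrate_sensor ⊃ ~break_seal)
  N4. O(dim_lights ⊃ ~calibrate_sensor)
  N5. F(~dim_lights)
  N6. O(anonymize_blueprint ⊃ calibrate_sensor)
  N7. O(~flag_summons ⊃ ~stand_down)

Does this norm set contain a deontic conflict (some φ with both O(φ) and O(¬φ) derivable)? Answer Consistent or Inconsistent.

Inconsistent

F(~stand_down) at premise 1 means O(stand_down).
Premise 7 is O(~flag_summons ⊃ ~stand_down); contrapositively O(stand_down ⊃ flag_summons). Since O(stand_down) holds, K gives O(flag_summons).
Premise 2 is O(~break_seal ⊃ ~flag_summons); contrapositively O(flag_summons ⊃ break_seal). Since O(flag_summons) holds, K gives O(break_seal).
Premise 3, O(~calibrate_sensor ⊃ ~break_seal), contraposes to O(break_seal ⊃ calibrate_sensor); with O(break_seal) we get O(calibrate_sensor).
Premise 4, O(dim_lights ⊃ ~calibrate_sensor), contraposes to O(calibrate_sensor ⊃ ~dim_lights); with O(calibrate_sensor) we get O(~dim_lights).
But premise 5, F(~dim_lights), means O(dim_lights).
We now have both O(~dim_lights) and O(dim_lights) — dim_lights is simultaneously obligatory and forbidden, violating the D-axiom.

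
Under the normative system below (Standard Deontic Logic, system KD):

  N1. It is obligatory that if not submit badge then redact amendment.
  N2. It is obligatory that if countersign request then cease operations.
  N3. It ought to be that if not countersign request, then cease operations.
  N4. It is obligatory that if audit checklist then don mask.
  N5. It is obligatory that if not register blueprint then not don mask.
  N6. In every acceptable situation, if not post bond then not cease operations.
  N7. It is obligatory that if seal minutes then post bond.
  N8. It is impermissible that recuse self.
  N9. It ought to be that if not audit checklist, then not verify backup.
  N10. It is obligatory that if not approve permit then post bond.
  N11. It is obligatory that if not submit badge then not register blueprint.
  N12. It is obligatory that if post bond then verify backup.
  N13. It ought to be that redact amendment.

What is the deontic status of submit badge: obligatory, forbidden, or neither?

By case analysis on countersign_request: premise 2 gives O(countersign_request → cease_operations) and premise 3 gives O(¬countersign_request → cease_operations), so O(cease_operations) either way.
The contrapositive of premise 6 (O(¬post_bond → ¬cease_operations)) is O(cease_operations → post_bond), and O(cease_operations) is already established, so O(post_bond).
Premise 12 is O(post_bond → verify_backup); since O(post_bond), deontic closure gives O(verify_backup).
Premise 9 is O(¬audit_checklist → ¬verify_backup); contrapositively O(verify_backup → audit_checklist). Since O(verify_backup) holds, K gives O(audit_checklist).
Premise 4 is O(audit_checklist → don_mask); since O(audit_checklist), deontic closure gives O(don_mask).
Premise 5 is O(¬register_blueprint → ¬don_mask); contrapositively O(don_mask → register_blueprint). Since O(don_mask) holds, K gives O(register_blueprint).
Premise 11 is O(¬submit_badge → ¬register_blueprint); contrapositively O(register_blueprint → submit_badge). Since O(register_blueprint) holds, K gives O(submit_badge).
Premises 1, 7, 8, 10, 13 do not contribute to this derivation.
Hence submit_badge is obligatory.

Obligatory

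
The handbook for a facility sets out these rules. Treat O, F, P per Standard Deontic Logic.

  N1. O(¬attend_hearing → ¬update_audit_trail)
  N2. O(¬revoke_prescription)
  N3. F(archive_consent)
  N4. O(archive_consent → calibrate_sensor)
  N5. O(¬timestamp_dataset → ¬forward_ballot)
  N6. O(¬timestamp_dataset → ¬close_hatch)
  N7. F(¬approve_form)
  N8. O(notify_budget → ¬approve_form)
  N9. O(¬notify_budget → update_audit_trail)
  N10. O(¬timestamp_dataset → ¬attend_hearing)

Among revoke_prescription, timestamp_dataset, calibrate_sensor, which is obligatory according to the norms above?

Premise 7, F(¬approve_form), is equivalent to O(approve_form).
The contrapositive of premise 8 (O(notify_budget → ¬approve_form)) is O(approve_form → ¬notify_budget), and O(approve_form) is already established, so O(¬notify_budget).
From O(¬notify_budget) and premise 9, O(¬notify_budget → update_audit_trail), we obtain O(update_audit_trail).
The contrapositive of premise 1 (O(¬attend_hearing → ¬update_audit_trail)) is O(update_audit_trail → attend_hearing), and O(update_audit_trail) is already established, so O(attend_hearing).
Premise 10 is O(¬timestamp_dataset → ¬attend_hearing); contrapositively O(attend_hearing → timestamp_dataset). Since O(attend_hearing) holds, K gives O(timestamp_dataset).
So O(timestamp_dataset) holds — timestamp_dataset is obligatory. None of the other listed options is made obligatory by any chain of premises.

timestamp_dataset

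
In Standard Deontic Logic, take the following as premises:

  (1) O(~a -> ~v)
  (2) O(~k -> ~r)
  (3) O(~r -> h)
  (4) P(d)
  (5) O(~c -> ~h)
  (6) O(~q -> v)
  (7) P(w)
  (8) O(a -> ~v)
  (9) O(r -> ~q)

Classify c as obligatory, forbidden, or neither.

Obligatory

Premises 1 and 8 are O(~a -> ~v) and O(a -> ~v); every ideal world satisfies ~a or a, so in either case ~v holds — hence O(~v).
Premise 6, O(~q -> v), contraposes to O(~v -> q); with O(~v) we get O(q).
Premise 9 is O(r -> ~q); contrapositively O(q -> ~r). Since O(q) holds, K gives O(~r).
With premise 3, O(~r -> h), the K-axiom yields O(h).
The contrapositive of premise 5 (O(~c -> ~h)) is O(h -> c), and O(h) is already established, so O(c).
Premises 2, 4, 7 do not contribute to this derivation.
Hence c is obligatory.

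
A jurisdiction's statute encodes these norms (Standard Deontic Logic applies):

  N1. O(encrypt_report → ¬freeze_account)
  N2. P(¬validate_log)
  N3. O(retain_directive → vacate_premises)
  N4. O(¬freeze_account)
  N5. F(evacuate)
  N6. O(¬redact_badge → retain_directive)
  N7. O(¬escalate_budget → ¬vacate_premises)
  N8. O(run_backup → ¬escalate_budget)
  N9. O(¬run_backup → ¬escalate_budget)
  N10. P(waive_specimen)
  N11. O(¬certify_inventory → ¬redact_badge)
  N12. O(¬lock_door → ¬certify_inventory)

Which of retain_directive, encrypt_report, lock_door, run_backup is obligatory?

lock_door

Premises 8 and 9 are O(run_backup → ¬escalate_budget) and O(¬run_backup → ¬escalate_budget); every ideal world satisfies run_backup or ¬run_backup, so in either case ¬escalate_budget holds — hence O(¬escalate_budget).
Premise 7 is O(¬escalate_budget → ¬vacate_premises); since O(¬escalate_budget), deontic closure gives O(¬vacate_premises).
The contrapositive of premise 3 (O(retain_directive → vacate_premises)) is O(¬vacate_premises → ¬retain_directive), and O(¬vacate_premises) is already established, so O(¬retain_directive).
Premise 6 is O(¬redact_badge → retain_directive); contrapositively O(¬retain_directive → redact_badge). Since O(¬retain_directive) holds, K gives O(redact_badge).
Premise 11, O(¬certify_inventory → ¬redact_badge), contraposes to O(redact_badge → certify_inventory); with O(redact_badge) we get O(certify_inventory).
The contrapositive of premise 12 (O(¬lock_door → ¬certify_inventory)) is O(certify_inventory → lock_door), and O(certify_inventory) is already established, so O(lock_door).
So O(lock_door) holds — lock_door is obligatory. None of the other listed options is made obligatory by any chain of premises.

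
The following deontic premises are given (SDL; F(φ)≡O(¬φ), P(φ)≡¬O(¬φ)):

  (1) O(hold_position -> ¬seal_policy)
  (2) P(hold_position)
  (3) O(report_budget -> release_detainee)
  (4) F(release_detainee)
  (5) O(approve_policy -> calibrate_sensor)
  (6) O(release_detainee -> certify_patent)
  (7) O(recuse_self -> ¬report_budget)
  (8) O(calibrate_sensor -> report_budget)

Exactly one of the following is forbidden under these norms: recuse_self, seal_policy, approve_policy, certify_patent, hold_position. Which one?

approve_policy

F(release_detainee) at premise 4 means O(¬release_detainee).
The contrapositive of premise 3 (O(report_budget -> release_detainee)) is O(¬release_detainee -> ¬report_budget), and O(¬release_detainee) is already established, so O(¬report_budget).
Premise 8 is O(calibrate_sensor -> report_budget); contrapositively O(¬report_budget -> ¬calibrate_sensor). Since O(¬report_budget) holds, K gives O(¬calibrate_sensor).
Premise 5, O(approve_policy -> calibrate_sensor), contraposes to O(¬calibrate_sensor -> ¬approve_policy); with O(¬calibrate_sensor) we get O(¬approve_policy).
So O(¬approve_policy) holds, i.e. approve_policy is forbidden. None of the other listed options is forbidden under the premises.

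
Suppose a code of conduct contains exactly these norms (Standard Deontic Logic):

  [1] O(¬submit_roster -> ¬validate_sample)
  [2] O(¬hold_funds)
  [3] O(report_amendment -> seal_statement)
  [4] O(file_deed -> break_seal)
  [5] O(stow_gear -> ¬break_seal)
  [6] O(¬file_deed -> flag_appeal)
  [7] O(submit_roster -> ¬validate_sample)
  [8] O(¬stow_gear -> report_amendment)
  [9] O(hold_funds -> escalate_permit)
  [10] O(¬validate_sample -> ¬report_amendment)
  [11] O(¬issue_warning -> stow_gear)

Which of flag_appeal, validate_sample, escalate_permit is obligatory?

Premises 1 and 7 are O(¬submit_roster -> ¬validate_sample) and O(submit_roster -> ¬validate_sample); every ideal world satisfies ¬submit_roster or submit_roster, so in either case ¬validate_sample holds — hence O(¬validate_sample).
With premise 10, O(¬validate_sample -> ¬report_amendment), the K-axiom yields O(¬report_amendment).
Premise 8 is O(¬stow_gear -> report_amendment); contrapositively O(¬report_amendment -> stow_gear). Since O(¬report_amendment) holds, K gives O(stow_gear).
With premise 5, O(stow_gear -> ¬break_seal), the K-axiom yields O(¬break_seal).
Premise 4, O(file_deed -> break_seal), contraposes to O(¬break_seal -> ¬file_deed); with O(¬break_seal) we get O(¬file_deed).
Applying K to premise 6 (O(¬file_deed -> flag_appeal)) and O(¬file_deed) yields O(flag_appeal).
So O(flag_appeal) holds — flag_appeal is obligatory. None of the other listed options is made obligatory by any chain of premises.

flag_appeal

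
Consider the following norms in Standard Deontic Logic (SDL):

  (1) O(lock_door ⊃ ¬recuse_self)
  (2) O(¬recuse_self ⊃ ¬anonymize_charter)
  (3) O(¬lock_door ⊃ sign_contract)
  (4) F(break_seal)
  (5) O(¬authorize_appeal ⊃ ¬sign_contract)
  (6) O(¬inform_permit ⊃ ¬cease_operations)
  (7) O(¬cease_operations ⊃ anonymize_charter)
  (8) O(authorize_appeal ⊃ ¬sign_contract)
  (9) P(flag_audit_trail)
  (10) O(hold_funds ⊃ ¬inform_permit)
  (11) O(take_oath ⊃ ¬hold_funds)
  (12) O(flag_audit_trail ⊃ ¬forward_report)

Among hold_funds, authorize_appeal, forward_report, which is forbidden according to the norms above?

By case analysis on ¬authorize_appeal: premise 5 gives O(¬authorize_appeal ⊃ ¬sign_contract) and premise 8 gives O(authorize_appeal ⊃ ¬sign_contract), so O(¬sign_contract) either way.
Premise 3 is O(¬lock_door ⊃ sign_contract); contrapositively O(¬sign_contract ⊃ lock_door). Since O(¬sign_contract) holds, K gives O(lock_door).
From O(lock_door) and premise 1, O(lock_door ⊃ ¬recuse_self), we obtain O(¬recuse_self).
From O(¬recuse_self) and premise 2, O(¬recuse_self ⊃ ¬anonymize_charter), we obtain O(¬anonymize_charter).
Premise 7, O(¬cease_operations ⊃ anonymize_charter), contraposes to O(¬anonymize_charter ⊃ cease_operations); with O(¬anonymize_charter) we get O(cease_operations).
The contrapositive of premise 6 (O(¬inform_permit ⊃ ¬cease_operations)) is O(cease_operations ⊃ inform_permit), and O(cease_operations) is already established, so O(inform_permit).
The contrapositive of premise 10 (O(hold_funds ⊃ ¬inform_permit)) is O(inform_permit ⊃ ¬hold_funds), and O(inform_permit) is already established, so O(¬hold_funds).
So O(¬hold_funds) holds, i.e. hold_funds is forbidden. None of the other listed options is forbidden under the premises.

hold_funds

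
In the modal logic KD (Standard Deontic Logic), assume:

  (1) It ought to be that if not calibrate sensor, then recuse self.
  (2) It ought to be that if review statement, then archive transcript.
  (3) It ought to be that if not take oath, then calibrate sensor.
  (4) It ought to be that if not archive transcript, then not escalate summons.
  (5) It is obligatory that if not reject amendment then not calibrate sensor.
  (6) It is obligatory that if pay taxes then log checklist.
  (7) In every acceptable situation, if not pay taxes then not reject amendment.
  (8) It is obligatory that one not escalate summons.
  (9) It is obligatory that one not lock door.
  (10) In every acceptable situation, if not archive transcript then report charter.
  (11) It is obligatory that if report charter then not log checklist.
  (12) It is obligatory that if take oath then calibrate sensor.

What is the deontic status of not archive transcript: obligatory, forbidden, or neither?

Premises 3 and 12 are O(¬take_oath → calibrate_sensor) and O(take_oath → calibrate_sensor); every ideal world satisfies ¬take_oath or take_oath, so in either case calibrate_sensor holds — hence O(calibrate_sensor).
The contrapositive of premise 5 (O(¬reject_amendment → ¬calibrate_sensor)) is O(calibrate_sensor → reject_amendment), and O(calibrate_sensor) is already established, so O(reject_amendment).
Premise 7 is O(¬pay_taxes → ¬reject_amendment); contrapositively O(reject_amendment → pay_taxes). Since O(reject_amendment) holds, K gives O(pay_taxes).
With premise 6, O(pay_taxes → log_checklist), the K-axiom yields O(log_checklist).
Premise 11, O(report_charter → ¬log_checklist), contraposes to O(log_checklist → ¬report_charter); with O(log_checklist) we get O(¬report_charter).
Premise 10 is O(¬archive_transcript → report_charter); contrapositively O(¬report_charter → archive_transcript). Since O(¬report_charter) holds, K gives O(archive_transcript).
Premises 1, 2, 4, 8, 9 do not contribute to this derivation.
Thus O(archive_transcript), which is F(¬archive_transcript): ¬archive_transcript is forbidden.

Forbidden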